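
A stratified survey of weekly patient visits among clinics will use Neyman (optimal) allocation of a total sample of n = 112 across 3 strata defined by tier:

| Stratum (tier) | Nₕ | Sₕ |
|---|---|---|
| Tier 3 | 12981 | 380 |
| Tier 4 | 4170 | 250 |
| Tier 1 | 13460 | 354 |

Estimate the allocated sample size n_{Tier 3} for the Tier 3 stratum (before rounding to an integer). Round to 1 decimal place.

51.4

Neyman allocation: nₕ = n·NₕSₕ / Σⱼ NⱼSⱼ.
Σ NⱼSⱼ = 12981·380 + 4170·250 + 13460·354 = 1.074012 × 10^7.
n_{Tier 3} = 112·12981·380 / (1.074012 × 10^7) = 51.4.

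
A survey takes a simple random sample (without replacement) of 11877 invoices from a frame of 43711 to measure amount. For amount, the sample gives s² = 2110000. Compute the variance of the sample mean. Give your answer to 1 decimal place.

Under SRS without replacement, Var(ȳ) = (1 − f)·s²/n with f = n/N = 11877/43711 = 0.27171650.
Var(ȳ) = (1 − 0.27171650)·2110000/11877 = 0.72828350·177.65429 = 129.38269.

129.4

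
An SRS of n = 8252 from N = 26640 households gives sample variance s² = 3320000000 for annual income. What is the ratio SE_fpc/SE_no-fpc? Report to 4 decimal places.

f = n/N = 8252/26640 = 0.30975976.
SE_no-fpc = √(s²/n) = 634.29229; SE_fpc = √((1−f)s²/n) = 526.97446.
Ratio = √(1−f) = 0.83080698.

0.8308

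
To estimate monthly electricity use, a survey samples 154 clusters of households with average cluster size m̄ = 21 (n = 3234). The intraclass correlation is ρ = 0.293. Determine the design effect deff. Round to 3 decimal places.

6.860

deff = 1 + (21 − 1)·0.293 = 1 + 5.86 = 6.86.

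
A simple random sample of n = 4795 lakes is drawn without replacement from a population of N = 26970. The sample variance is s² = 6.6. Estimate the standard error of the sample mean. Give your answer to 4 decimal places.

Under SRS without replacement, Var(ȳ) = (1 − f)·s²/n with f = n/N = 4795/26970 = 0.17779014.
Var(ȳ) = (1 − 0.17779014)·6.6/4795 = 0.82220986·0.0013764338 = 0.0011317174.
SE(ȳ) = √(0.0011317174) = 0.0336.

0.0336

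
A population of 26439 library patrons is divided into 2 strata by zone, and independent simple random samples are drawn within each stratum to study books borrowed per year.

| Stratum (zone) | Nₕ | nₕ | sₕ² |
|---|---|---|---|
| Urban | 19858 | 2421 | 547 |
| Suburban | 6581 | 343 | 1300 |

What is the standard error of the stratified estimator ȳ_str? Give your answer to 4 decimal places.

0.5784

Var(ȳ_str) = Σₕ Wₕ²(1 − fₕ)sₕ²/nₕ with Wₕ = Nₕ/N, N = 26439.
Urban: Wₕ = 0.75108741; term = 0.75108741²·(1 − 0.12191560)·547/2421 = 0.11192053.
Suburban: Wₕ = 0.24891259; term = 0.24891259²·(1 − 0.05211974)·1300/343 = 0.22258528.
Sum = 0.33450581.
SE = √(0.33450581) = 0.5784.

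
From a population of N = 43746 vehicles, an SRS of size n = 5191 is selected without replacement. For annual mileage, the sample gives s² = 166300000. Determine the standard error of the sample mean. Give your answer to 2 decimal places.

168.03

Under SRS without replacement, Var(ȳ) = (1 − f)·s²/n with f = n/N = 5191/43746 = 0.11866228.
Var(ȳ) = (1 − 0.11866228)·166300000/5191 = 0.88133772·32036.217 = 28234.726.
SE(ȳ) = √(28234.726) = 168.03.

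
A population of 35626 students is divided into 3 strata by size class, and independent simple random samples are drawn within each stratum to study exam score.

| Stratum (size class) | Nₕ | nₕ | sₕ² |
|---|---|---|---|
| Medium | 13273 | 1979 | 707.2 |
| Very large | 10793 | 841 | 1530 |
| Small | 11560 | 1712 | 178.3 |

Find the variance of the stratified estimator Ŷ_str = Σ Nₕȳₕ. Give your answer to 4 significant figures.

2.608 × 10^8

Var(Ŷ_str) = Σₕ Nₕ²(1 − fₕ)sₕ²/nₕ.
Medium: 13273²·(1 − 1979/13273)·707.2/1979 = 5.3568975 × 10^7.
Very large: 10793²·(1 − 841/10793)·1530/841 = 1.9541054 × 10^8.
Small: 11560²·(1 − 1712/11560)·178.3/1712 = 1.1856417 × 10^7.
Sum = 2.6083593 × 10^8.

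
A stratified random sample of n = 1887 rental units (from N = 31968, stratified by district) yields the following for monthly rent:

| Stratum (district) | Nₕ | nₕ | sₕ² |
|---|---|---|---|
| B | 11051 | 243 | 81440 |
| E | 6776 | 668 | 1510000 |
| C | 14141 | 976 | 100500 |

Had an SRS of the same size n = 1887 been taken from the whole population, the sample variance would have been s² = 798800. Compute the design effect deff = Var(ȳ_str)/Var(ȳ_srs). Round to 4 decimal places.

Var(ȳ_str) = Σ Wₕ²(1−fₕ)sₕ²/nₕ with Wₕ = Nₕ/31968:
  B: (11051/31968)²·(1−243/11051)·81440/243 = 39.16945
  E: (6776/31968)²·(1−668/6776)·1510000/668 = 91.546549
  C: (14141/31968)²·(1−976/14141)·100500/976 = 18.75799
  → Var(ȳ_str) = 149.47399.
Var(ȳ_srs) = (1 − 1887/31968)·798800/1887 = 398.32995.
deff = 149.47399 / 398.32995 = 0.3753.

0.3753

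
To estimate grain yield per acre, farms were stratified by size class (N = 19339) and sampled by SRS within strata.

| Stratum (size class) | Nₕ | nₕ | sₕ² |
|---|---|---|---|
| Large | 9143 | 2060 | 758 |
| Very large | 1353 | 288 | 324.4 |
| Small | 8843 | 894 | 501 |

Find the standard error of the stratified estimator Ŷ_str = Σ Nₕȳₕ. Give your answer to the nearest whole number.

8053

Var(Ŷ_str) = Σₕ Nₕ²(1 − fₕ)sₕ²/nₕ.
Large: 9143²·(1 − 2060/9143)·758/2060 = 2.3829117 × 10^7.
Very large: 1353²·(1 − 288/1353)·324.4/288 = 1.6230644 × 10^6.
Small: 8843²·(1 − 894/8843)·501/894 = 3.939239 × 10^7.
Sum = 6.4844571 × 10^7.
SE = √(6.4844571 × 10^7) = 8053.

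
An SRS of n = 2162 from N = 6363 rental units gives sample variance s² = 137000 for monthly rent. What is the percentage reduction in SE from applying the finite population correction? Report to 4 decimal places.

f = n/N = 2162/6363 = 0.33977683.
SE_no-fpc = √(s²/n) = 7.9603551; SE_fpc = √((1−f)s²/n) = 6.4681163.
Ratio = √(1−f) = 0.81254118. Reduction = 100·(1 − 0.81254118) = 18.7459%.

18.7459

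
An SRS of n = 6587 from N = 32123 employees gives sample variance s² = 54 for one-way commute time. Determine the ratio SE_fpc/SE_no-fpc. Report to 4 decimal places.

0.8916

f = n/N = 6587/32123 = 0.20505557.
SE_no-fpc = √(s²/n) = 0.090542618; SE_fpc = √((1−f)s²/n) = 0.080727487.
Ratio = √(1−f) = 0.89159656.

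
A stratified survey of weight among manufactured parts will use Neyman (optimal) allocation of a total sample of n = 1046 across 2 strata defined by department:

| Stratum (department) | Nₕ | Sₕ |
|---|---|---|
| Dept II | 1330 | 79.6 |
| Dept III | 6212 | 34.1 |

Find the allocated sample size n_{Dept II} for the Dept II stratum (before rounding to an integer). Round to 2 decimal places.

Neyman allocation: nₕ = n·NₕSₕ / Σⱼ NⱼSⱼ.
Σ NⱼSⱼ = 1330·79.6 + 6212·34.1 = 317697.2.
n_{Dept II} = 1046·1330·79.6 / 317697.2 = 348.56.

348.56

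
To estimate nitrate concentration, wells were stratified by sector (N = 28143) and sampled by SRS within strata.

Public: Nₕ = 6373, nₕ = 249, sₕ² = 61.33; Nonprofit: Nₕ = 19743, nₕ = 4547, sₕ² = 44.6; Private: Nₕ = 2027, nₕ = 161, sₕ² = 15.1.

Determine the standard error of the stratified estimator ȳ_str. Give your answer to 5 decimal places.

0.12767

Var(ȳ_str) = Σₕ Wₕ²(1 − fₕ)sₕ²/nₕ with Wₕ = Nₕ/N, N = 28143.
Public: Wₕ = 0.22645063; term = 0.22645063²·(1 − 0.03907108)·61.33/249 = 0.012137016.
Nonprofit: Wₕ = 0.70152436; term = 0.70152436²·(1 − 0.23030948)·44.6/4547 = 0.0037154511.
Private: Wₕ = 0.07202502; term = 0.07202502²·(1 − 0.07942773)·15.1/161 = 4.4789445 × 10^-4.
Sum = 0.016300362.
SE = √(0.016300362) = 0.12767.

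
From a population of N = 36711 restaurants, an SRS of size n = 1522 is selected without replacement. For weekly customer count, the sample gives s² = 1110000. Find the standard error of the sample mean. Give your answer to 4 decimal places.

26.4399

Under SRS without replacement, Var(ȳ) = (1 − f)·s²/n with f = n/N = 1522/36711 = 0.04145896.
Var(ȳ) = (1 − 0.04145896)·1110000/1522 = 0.95854104·729.30355 = 699.06738.
SE(ȳ) = √(699.06738) = 26.4399.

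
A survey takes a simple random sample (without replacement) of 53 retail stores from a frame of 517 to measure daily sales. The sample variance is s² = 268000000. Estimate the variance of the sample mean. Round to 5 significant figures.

4.5382 × 10^6

Under SRS without replacement, Var(ȳ) = (1 − f)·s²/n with f = n/N = 53/517 = 0.10251451.
Var(ȳ) = (1 − 0.10251451)·268000000/53 = 0.89748549·5.0566038 × 10^6 = 4.5382285 × 10^6.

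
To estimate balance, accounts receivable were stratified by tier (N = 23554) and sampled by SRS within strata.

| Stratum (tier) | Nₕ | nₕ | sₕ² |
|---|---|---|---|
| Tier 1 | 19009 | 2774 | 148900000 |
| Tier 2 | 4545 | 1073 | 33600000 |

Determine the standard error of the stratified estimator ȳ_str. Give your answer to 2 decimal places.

175.35

Var(ȳ_str) = Σₕ Wₕ²(1 − fₕ)sₕ²/nₕ with Wₕ = Nₕ/N, N = 23554.
Tier 1: Wₕ = 0.80703914; term = 0.80703914²·(1 − 0.14593087)·148900000/2774 = 29858.67.
Tier 2: Wₕ = 0.19296086; term = 0.19296086²·(1 − 0.23608361)·33600000/1073 = 890.68434.
Sum = 30749.354.
SE = √(30749.354) = 175.35.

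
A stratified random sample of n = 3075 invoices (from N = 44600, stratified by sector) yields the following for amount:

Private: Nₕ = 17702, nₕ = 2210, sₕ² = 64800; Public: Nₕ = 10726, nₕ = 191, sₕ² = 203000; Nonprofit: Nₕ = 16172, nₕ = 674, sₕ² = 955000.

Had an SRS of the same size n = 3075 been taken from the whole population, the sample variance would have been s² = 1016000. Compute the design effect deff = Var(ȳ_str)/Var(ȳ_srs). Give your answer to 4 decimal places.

0.7898

Var(ȳ_str) = Σ Wₕ²(1−fₕ)sₕ²/nₕ with Wₕ = Nₕ/44600:
  Private: (17702/44600)²·(1−2210/17702)·64800/2210 = 4.0424331
  Public: (10726/44600)²·(1−191/10726)·203000/191 = 60.376132
  Nonprofit: (16172/44600)²·(1−674/16172)·955000/674 = 178.5308
  → Var(ȳ_str) = 242.94937.
Var(ȳ_srs) = (1 − 3075/44600)·1016000/3075 = 307.62624.
deff = 242.94937 / 307.62624 = 0.7898.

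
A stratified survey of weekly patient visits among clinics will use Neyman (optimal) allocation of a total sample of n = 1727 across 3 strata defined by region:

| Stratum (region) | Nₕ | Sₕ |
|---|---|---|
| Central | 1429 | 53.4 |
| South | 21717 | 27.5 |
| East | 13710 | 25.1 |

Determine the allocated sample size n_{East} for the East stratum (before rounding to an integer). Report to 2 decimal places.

Neyman allocation: nₕ = n·NₕSₕ / Σⱼ NⱼSⱼ.
Σ NⱼSⱼ = 1429·53.4 + 21717·27.5 + 13710·25.1 = 1.0176471 × 10^6.
n_{East} = 1727·13710·25.1 / (1.0176471 × 10^6) = 583.99.

583.99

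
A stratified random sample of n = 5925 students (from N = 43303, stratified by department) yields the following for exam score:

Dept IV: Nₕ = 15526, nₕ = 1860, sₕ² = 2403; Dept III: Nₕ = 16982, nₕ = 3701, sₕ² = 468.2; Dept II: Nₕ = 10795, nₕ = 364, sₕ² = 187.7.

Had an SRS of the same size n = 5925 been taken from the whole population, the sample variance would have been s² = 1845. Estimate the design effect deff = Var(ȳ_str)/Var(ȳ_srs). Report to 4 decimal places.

0.7157

Var(ȳ_str) = Σ Wₕ²(1−fₕ)sₕ²/nₕ with Wₕ = Nₕ/43303:
  Dept IV: (15526/43303)²·(1−1860/15526)·2403/1860 = 0.14618602
  Dept III: (16982/43303)²·(1−3701/16982)·468.2/3701 = 0.015215841
  Dept II: (10795/43303)²·(1−364/10795)·187.7/364 = 0.030965316
  → Var(ȳ_str) = 0.19236718.
Var(ȳ_srs) = (1 − 5925/43303)·1845/5925 = 0.26878566.
deff = 0.19236718 / 0.26878566 = 0.7157.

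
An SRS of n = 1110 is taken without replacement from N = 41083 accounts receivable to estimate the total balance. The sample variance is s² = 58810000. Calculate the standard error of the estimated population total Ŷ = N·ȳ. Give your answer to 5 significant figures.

Var(Ŷ) = N²·Var(ȳ) = N²·(1 − n/N)·s²/n.
f = 1110/41083 = 0.02701847; Var(ȳ) = 0.97298153·58810000/1110 = 51550.49.
Var(Ŷ) = 41083² · 51550.49 = 8.7007581 × 10^13.
SE(Ŷ) = √(8.7007581 × 10^13) = 9.3278 × 10^6.

9.3278 × 10^6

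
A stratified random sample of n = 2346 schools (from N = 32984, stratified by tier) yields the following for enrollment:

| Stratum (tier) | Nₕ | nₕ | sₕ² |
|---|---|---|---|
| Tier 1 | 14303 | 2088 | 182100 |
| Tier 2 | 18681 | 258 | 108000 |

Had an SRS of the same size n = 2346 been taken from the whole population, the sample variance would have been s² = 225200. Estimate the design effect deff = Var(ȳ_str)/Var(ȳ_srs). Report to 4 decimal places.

Var(ȳ_str) = Σ Wₕ²(1−fₕ)sₕ²/nₕ with Wₕ = Nₕ/32984:
  Tier 1: (14303/32984)²·(1−2088/14303)·182100/2088 = 14.005332
  Tier 2: (18681/32984)²·(1−258/18681)·108000/258 = 132.42131
  → Var(ȳ_str) = 146.42664.
Var(ȳ_srs) = (1 − 2346/32984)·225200/2346 = 89.165627.
deff = 146.42664 / 89.165627 = 1.6422.

1.6422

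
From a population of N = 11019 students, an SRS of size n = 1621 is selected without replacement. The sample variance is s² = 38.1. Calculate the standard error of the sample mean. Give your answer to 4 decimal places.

Under SRS without replacement, Var(ȳ) = (1 − f)·s²/n with f = n/N = 1621/11019 = 0.14710954.
Var(ȳ) = (1 − 0.14710954)·38.1/1621 = 0.85289046·0.02350401 = 0.020046346.
SE(ȳ) = √(0.020046346) = 0.1416.

0.1416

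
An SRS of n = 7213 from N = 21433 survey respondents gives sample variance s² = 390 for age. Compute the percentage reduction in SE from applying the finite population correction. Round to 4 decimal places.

18.5468

f = n/N = 7213/21433 = 0.33653712.
SE_no-fpc = √(s²/n) = 0.23252751; SE_fpc = √((1−f)s²/n) = 0.18940117.
Ratio = √(1−f) = 0.81453231. Reduction = 100·(1 − 0.81453231) = 18.5468%.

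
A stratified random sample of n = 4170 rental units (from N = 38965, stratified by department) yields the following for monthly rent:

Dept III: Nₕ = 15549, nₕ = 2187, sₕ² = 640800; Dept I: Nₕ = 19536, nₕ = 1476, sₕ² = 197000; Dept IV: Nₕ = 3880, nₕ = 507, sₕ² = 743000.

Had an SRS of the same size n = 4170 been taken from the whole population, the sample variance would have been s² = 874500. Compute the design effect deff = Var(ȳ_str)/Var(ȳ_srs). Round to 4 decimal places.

Var(ȳ_str) = Σ Wₕ²(1−fₕ)sₕ²/nₕ with Wₕ = Nₕ/38965:
  Dept III: (15549/38965)²·(1−2187/15549)·640800/2187 = 40.095745
  Dept I: (19536/38965)²·(1−1476/19536)·197000/1476 = 31.015865
  Dept IV: (3880/38965)²·(1−507/3880)·743000/507 = 12.632216
  → Var(ȳ_str) = 83.743826.
Var(ȳ_srs) = (1 − 4170/38965)·874500/4170 = 187.26901.
deff = 83.743826 / 187.26901 = 0.4472.

0.4472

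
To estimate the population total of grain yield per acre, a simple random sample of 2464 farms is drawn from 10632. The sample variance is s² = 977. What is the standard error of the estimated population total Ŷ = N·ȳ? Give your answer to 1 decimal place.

5868.0

Var(Ŷ) = N²·Var(ȳ) = N²·(1 − n/N)·s²/n.
f = 2464/10632 = 0.23175320; Var(ȳ) = 0.76824680·977/2464 = 0.30461734.
Var(Ŷ) = 10632² · 0.30461734 = 3.4433769 × 10^7.
SE(Ŷ) = √(3.4433769 × 10^7) = 5868.0.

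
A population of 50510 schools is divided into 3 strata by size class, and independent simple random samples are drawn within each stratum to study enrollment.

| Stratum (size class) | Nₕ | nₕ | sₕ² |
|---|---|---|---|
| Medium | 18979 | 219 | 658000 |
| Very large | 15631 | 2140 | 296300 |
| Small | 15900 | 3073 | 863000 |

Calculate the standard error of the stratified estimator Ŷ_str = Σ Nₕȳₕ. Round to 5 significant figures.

Var(Ŷ_str) = Σₕ Nₕ²(1 − fₕ)sₕ²/nₕ.
Medium: 18979²·(1 − 219/18979)·658000/219 = 1.0697639 × 10^12.
Very large: 15631²·(1 − 2140/15631)·296300/2140 = 2.919771 × 10^10.
Small: 15900²·(1 − 3073/15900)·863000/3073 = 5.7275706 × 10^10.
Sum = 1.1562373 × 10^12.
SE = √(1.1562373 × 10^12) = 1.0753 × 10^6.

1.0753 × 10^6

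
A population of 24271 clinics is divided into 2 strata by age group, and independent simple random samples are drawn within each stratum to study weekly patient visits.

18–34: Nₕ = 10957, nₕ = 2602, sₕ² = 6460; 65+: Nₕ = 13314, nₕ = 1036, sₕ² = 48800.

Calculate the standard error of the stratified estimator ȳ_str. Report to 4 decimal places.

3.6684

Var(ȳ_str) = Σₕ Wₕ²(1 − fₕ)sₕ²/nₕ with Wₕ = Nₕ/N, N = 24271.
18–34: Wₕ = 0.45144411; term = 0.45144411²·(1 − 0.23747376)·6460/2602 = 0.3858229.
65+: Wₕ = 0.54855589; term = 0.54855589²·(1 − 0.07781283)·48800/1036 = 13.071364.
Sum = 13.457187.
SE = √(13.457187) = 3.6684.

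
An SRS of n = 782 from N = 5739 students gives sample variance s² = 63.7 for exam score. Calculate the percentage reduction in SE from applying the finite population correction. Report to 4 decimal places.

f = n/N = 782/5739 = 0.13626067.
SE_no-fpc = √(s²/n) = 0.28540813; SE_fpc = √((1−f)s²/n) = 0.2652514.
Ratio = √(1−f) = 0.92937577. Reduction = 100·(1 − 0.92937577) = 7.0624%.

7.0624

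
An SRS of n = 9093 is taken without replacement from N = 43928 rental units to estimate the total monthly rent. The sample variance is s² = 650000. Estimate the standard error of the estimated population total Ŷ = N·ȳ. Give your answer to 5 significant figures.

330740

Var(Ŷ) = N²·Var(ȳ) = N²·(1 − n/N)·s²/n.
f = 9093/43928 = 0.20699781; Var(ȳ) = 0.79300219·650000/9093 = 56.686618.
Var(Ŷ) = 43928² · 56.686618 = 1.0938642 × 10^11.
SE(Ŷ) = √(1.0938642 × 10^11) = 330740.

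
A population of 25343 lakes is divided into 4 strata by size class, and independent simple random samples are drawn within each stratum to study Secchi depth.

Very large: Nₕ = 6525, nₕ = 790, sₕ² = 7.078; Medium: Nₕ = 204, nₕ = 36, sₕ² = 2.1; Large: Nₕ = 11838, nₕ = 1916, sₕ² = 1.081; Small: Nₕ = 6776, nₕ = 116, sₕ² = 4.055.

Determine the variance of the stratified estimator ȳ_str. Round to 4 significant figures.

0.003085

Var(ȳ_str) = Σₕ Wₕ²(1 − fₕ)sₕ²/nₕ with Wₕ = Nₕ/N, N = 25343.
Very large: Wₕ = 0.25746755; term = 0.25746755²·(1 − 0.12107280)·7.078/790 = 5.2201305 × 10^-4.
Medium: Wₕ = 0.00804956; term = 0.00804956²·(1 − 0.17647059)·2.1/36 = 3.112721 × 10^-6.
Large: Wₕ = 0.46711123; term = 0.46711123²·(1 − 0.16185166)·1.081/1916 = 1.0317909 × 10^-4.
Small: Wₕ = 0.26737166; term = 0.26737166²·(1 − 0.01711924)·4.055/116 = 0.0024562041.
Sum = 0.003084509.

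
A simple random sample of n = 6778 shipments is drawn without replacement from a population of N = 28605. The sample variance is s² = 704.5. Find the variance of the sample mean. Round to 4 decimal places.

0.0793

Under SRS without replacement, Var(ȳ) = (1 − f)·s²/n with f = n/N = 6778/28605 = 0.23695158.
Var(ȳ) = (1 − 0.23695158)·704.5/6778 = 0.76304842·0.10393922 = 0.079310654.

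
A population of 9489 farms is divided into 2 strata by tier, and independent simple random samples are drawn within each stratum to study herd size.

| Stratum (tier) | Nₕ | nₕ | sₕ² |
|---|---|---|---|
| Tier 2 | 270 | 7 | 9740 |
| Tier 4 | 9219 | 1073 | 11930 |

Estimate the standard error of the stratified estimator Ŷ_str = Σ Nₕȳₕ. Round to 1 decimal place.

30557.7

Var(Ŷ_str) = Σₕ Nₕ²(1 − fₕ)sₕ²/nₕ.
Tier 2: 270²·(1 − 7/270)·9740/7 = 9.8805343 × 10^7.
Tier 4: 9219²·(1 − 1073/9219)·11930/1073 = 8.3496629 × 10^8.
Sum = 9.3377163 × 10^8.
SE = √(9.3377163 × 10^8) = 30557.7.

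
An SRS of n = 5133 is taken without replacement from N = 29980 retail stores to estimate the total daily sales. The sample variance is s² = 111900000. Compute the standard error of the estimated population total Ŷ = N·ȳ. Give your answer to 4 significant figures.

Var(Ŷ) = N²·Var(ȳ) = N²·(1 − n/N)·s²/n.
f = 5133/29980 = 0.17121414; Var(ȳ) = 0.82878586·111900000/5133 = 18067.629.
Var(Ŷ) = 29980² · 18067.629 = 1.6239192 × 10^13.
SE(Ŷ) = √(1.6239192 × 10^13) = 4.030 × 10^6.

4.030 × 10^6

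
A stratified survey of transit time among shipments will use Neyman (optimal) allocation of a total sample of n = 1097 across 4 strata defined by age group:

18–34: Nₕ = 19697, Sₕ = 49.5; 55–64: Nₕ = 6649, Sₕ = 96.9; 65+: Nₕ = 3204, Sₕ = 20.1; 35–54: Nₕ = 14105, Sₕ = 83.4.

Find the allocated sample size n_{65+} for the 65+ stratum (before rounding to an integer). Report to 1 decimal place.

24.7

Neyman allocation: nₕ = n·NₕSₕ / Σⱼ NⱼSⱼ.
Σ NⱼSⱼ = 19697·49.5 + 6649·96.9 + 3204·20.1 + 14105·83.4 = 2.860047 × 10^6.
n_{65+} = 1097·3204·20.1 / (2.860047 × 10^6) = 24.7.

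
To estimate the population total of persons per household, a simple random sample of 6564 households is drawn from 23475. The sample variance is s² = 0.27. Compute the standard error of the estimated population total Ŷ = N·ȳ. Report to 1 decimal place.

Var(Ŷ) = N²·Var(ȳ) = N²·(1 − n/N)·s²/n.
f = 6564/23475 = 0.27961661; Var(ȳ) = 0.72038339·0.27/6564 = 2.9631858 × 10^-5.
Var(Ŷ) = 23475² · (2.9631858 × 10^-5) = 16329.395.
SE(Ŷ) = √(16329.395) = 127.8.

127.8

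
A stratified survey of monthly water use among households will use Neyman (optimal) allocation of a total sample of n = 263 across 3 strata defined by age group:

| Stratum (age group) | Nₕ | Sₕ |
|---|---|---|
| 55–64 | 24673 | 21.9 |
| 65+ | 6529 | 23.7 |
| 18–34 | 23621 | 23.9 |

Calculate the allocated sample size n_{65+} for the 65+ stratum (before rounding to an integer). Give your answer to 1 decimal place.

32.3

Neyman allocation: nₕ = n·NₕSₕ / Σⱼ NⱼSⱼ.
Σ NⱼSⱼ = 24673·21.9 + 6529·23.7 + 23621·23.9 = 1.2596179 × 10^6.
n_{65+} = 263·6529·23.7 / (1.2596179 × 10^6) = 32.3.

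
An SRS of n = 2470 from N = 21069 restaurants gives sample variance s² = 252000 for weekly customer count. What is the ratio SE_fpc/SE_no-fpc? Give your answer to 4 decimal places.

f = n/N = 2470/21069 = 0.11723385.
SE_no-fpc = √(s²/n) = 10.100707; SE_fpc = √((1−f)s²/n) = 9.4901839.
Ratio = √(1−f) = 0.93955636.

0.9396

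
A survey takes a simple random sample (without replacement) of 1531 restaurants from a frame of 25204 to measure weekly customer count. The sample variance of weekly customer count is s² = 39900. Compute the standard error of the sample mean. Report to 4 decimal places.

Under SRS without replacement, Var(ȳ) = (1 − f)·s²/n with f = n/N = 1531/25204 = 0.06074433.
Var(ȳ) = (1 − 0.06074433)·39900/1531 = 0.93925567·26.061398 = 24.478316.
SE(ȳ) = √(24.478316) = 4.9476.

4.9476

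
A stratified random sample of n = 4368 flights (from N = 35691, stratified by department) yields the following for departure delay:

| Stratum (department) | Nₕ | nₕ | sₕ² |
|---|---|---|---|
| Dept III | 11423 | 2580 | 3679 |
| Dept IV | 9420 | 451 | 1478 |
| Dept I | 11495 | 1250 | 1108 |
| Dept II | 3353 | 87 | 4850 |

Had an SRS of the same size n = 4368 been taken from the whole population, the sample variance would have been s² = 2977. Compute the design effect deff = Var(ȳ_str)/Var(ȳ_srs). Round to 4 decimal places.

Var(ȳ_str) = Σ Wₕ²(1−fₕ)sₕ²/nₕ with Wₕ = Nₕ/35691:
  Dept III: (11423/35691)²·(1−2580/11423)·3679/2580 = 0.11307652
  Dept IV: (9420/35691)²·(1−451/9420)·1478/451 = 0.21735788
  Dept I: (11495/35691)²·(1−1250/11495)·1108/1250 = 0.081947037
  Dept II: (3353/35691)²·(1−87/3353)·4850/87 = 0.47924191
  → Var(ȳ_str) = 0.89162335.
Var(ȳ_srs) = (1 − 4368/35691)·2977/4368 = 0.59813724.
deff = 0.89162335 / 0.59813724 = 1.4907.

1.4907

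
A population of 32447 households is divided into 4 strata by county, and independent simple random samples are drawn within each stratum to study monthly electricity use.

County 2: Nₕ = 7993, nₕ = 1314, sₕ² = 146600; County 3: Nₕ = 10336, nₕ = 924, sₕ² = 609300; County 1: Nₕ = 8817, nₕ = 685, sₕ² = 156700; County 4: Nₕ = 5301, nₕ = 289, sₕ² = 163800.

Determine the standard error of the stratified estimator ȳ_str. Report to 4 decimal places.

Var(ȳ_str) = Σₕ Wₕ²(1 − fₕ)sₕ²/nₕ with Wₕ = Nₕ/N, N = 32447.
County 2: Wₕ = 0.24634019; term = 0.24634019²·(1 − 0.16439384)·146600/1314 = 5.6573202.
County 3: Wₕ = 0.31855025; term = 0.31855025²·(1 − 0.08939628)·609300/924 = 60.931873.
County 1: Wₕ = 0.27173545; term = 0.27173545²·(1 − 0.07769082)·156700/685 = 15.579286.
County 4: Wₕ = 0.16337412; term = 0.16337412²·(1 − 0.05451802)·163800/289 = 14.303286.
Sum = 96.471765.
SE = √(96.471765) = 9.8220.

9.8220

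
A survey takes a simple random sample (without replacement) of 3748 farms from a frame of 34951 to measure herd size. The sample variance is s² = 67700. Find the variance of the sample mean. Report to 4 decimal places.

Under SRS without replacement, Var(ȳ) = (1 − f)·s²/n with f = n/N = 3748/34951 = 0.10723584.
Var(ȳ) = (1 − 0.10723584)·67700/3748 = 0.89276416·18.062967 = 16.125969.

16.1260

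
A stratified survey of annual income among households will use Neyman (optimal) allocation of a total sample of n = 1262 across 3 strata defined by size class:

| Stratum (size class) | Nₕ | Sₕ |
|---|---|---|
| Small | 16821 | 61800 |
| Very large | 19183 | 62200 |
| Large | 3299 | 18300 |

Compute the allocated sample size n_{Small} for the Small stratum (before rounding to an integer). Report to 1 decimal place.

572.1

Neyman allocation: nₕ = n·NₕSₕ / Σⱼ NⱼSⱼ.
Σ NⱼSⱼ = 16821·61800 + 19183·62200 + 3299·18300 = 2.2930921 × 10^9.
n_{Small} = 1262·16821·61800 / (2.2930921 × 10^9) = 572.1.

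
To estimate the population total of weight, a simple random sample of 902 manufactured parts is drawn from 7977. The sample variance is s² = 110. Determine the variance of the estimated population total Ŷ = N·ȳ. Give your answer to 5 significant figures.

6.8826 × 10^6

Var(Ŷ) = N²·Var(ȳ) = N²·(1 − n/N)·s²/n.
f = 902/7977 = 0.11307509; Var(ȳ) = 0.88692491·110/902 = 0.10816157.
Var(Ŷ) = 7977² · 0.10816157 = 6.8825942 × 10^6.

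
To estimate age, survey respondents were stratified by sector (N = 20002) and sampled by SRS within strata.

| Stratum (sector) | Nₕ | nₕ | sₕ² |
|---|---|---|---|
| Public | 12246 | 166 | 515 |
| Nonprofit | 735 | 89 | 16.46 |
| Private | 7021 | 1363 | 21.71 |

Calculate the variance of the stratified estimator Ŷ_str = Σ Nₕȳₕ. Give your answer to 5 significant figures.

4.5967 × 10^8

Var(Ŷ_str) = Σₕ Nₕ²(1 − fₕ)sₕ²/nₕ.
Public: 12246²·(1 − 166/12246)·515/166 = 4.5894467 × 10^8.
Nonprofit: 735²·(1 − 89/735)·16.46/89 = 87813.175.
Private: 7021²·(1 − 1363/7021)·21.71/1363 = 632740.86.
Sum = 4.5966522 × 10^8.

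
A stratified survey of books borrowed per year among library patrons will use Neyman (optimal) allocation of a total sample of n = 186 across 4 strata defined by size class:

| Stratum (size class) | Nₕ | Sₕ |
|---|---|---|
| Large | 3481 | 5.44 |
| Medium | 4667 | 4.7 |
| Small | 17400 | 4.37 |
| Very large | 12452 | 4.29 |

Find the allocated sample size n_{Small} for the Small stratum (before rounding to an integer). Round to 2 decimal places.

83.03

Neyman allocation: nₕ = n·NₕSₕ / Σⱼ NⱼSⱼ.
Σ NⱼSⱼ = 3481·5.44 + 4667·4.7 + 17400·4.37 + 12452·4.29 = 170328.62.
n_{Small} = 186·17400·4.37 / 170328.62 = 83.03.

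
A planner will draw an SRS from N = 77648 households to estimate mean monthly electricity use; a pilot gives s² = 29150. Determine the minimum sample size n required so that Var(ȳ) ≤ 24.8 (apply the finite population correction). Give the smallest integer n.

Without fpc, n₀ = s²/D = 29150/24.8 = 1175.4032.
With fpc, (1 − n/N)·s²/n ≤ D requires n ≥ n₀/(1 + n₀/N) = 1175.4032/(1 + 1175.4032/77648) = 1157.8758.
Rounding up, n = 1158.

1158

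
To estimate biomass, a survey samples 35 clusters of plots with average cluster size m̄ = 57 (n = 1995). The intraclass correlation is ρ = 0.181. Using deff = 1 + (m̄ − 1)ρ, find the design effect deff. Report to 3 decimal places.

deff = 1 + (57 − 1)·0.181 = 1 + 10.136 = 11.136.

11.136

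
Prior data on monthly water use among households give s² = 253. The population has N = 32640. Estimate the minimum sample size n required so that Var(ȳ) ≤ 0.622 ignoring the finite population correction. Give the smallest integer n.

407

Without fpc, n₀ = s²/D = 253/0.622 = 406.7524.
Rounding up, n = 407.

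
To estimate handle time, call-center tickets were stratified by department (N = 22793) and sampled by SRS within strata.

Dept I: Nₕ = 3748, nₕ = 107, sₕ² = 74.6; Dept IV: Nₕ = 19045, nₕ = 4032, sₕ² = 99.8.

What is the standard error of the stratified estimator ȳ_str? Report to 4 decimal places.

Var(ȳ_str) = Σₕ Wₕ²(1 − fₕ)sₕ²/nₕ with Wₕ = Nₕ/N, N = 22793.
Dept I: Wₕ = 0.16443645; term = 0.16443645²·(1 − 0.02854856)·74.6/107 = 0.018313541.
Dept IV: Wₕ = 0.83556355; term = 0.83556355²·(1 − 0.21170911)·99.8/4032 = 0.013622459.
Sum = 0.031936.
SE = √(0.031936) = 0.1787.

0.1787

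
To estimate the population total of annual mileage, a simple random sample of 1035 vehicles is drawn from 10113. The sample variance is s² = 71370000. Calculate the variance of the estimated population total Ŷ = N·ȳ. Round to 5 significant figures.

Var(Ŷ) = N²·Var(ȳ) = N²·(1 − n/N)·s²/n.
f = 1035/10113 = 0.10234352; Var(ȳ) = 0.89765648·71370000/1035 = 61899.269.
Var(Ŷ) = 10113² · 61899.269 = 6.3306096 × 10^12.

6.3306 × 10^12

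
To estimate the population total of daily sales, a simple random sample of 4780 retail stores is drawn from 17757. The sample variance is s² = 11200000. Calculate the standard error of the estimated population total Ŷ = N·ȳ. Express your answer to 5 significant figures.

734800

Var(Ŷ) = N²·Var(ȳ) = N²·(1 − n/N)·s²/n.
f = 4780/17757 = 0.26918962; Var(ȳ) = 0.73081038·11200000/4780 = 1712.3591.
Var(Ŷ) = 17757² · 1712.3591 = 5.3992574 × 10^11.
SE(Ŷ) = √(5.3992574 × 10^11) = 734800.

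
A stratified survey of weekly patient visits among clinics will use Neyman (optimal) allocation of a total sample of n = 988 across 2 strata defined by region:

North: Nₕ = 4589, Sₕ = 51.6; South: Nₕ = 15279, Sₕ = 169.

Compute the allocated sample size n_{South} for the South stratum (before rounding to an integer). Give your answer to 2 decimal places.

Neyman allocation: nₕ = n·NₕSₕ / Σⱼ NⱼSⱼ.
Σ NⱼSⱼ = 4589·51.6 + 15279·169 = 2.8189434 × 10^6.
n_{South} = 988·15279·169 / (2.8189434 × 10^6) = 905.01.

905.01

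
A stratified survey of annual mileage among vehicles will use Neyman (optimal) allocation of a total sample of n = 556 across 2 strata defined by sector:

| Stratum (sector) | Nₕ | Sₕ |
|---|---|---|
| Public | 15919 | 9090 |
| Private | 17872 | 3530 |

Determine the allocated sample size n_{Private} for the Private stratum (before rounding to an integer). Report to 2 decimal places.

168.81

Neyman allocation: nₕ = n·NₕSₕ / Σⱼ NⱼSⱼ.
Σ NⱼSⱼ = 15919·9090 + 17872·3530 = 2.0779187 × 10^8.
n_{Private} = 556·17872·3530 / (2.0779187 × 10^8) = 168.81.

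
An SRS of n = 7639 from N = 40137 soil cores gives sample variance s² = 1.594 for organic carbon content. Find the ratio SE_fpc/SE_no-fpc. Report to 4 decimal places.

f = n/N = 7639/40137 = 0.19032314.
SE_no-fpc = √(s²/n) = 0.014445278; SE_fpc = √((1−f)s²/n) = 0.012998157.
Ratio = √(1−f) = 0.89982046.

0.8998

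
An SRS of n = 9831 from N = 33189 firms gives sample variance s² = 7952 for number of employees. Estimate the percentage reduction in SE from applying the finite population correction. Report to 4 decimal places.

16.1080

f = n/N = 9831/33189 = 0.29621260.
SE_no-fpc = √(s²/n) = 0.89937195; SE_fpc = √((1−f)s²/n) = 0.75450145.
Ratio = √(1−f) = 0.83892038. Reduction = 100·(1 − 0.83892038) = 16.1080%.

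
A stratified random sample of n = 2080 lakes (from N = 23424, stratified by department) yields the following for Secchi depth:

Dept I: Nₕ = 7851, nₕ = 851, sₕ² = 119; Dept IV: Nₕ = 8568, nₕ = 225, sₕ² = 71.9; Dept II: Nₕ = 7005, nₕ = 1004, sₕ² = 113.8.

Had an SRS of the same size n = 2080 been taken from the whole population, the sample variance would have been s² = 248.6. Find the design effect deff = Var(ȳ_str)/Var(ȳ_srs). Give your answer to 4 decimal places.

Var(ȳ_str) = Σ Wₕ²(1−fₕ)sₕ²/nₕ with Wₕ = Nₕ/23424:
  Dept I: (7851/23424)²·(1−851/7851)·119/851 = 0.014006135
  Dept IV: (8568/23424)²·(1−225/8568)·71.9/225 = 0.041631873
  Dept II: (7005/23424)²·(1−1004/7005)·113.8/1004 = 0.0086839676
  → Var(ȳ_str) = 0.064321976.
Var(ȳ_srs) = (1 − 2080/23424)·248.6/2080 = 0.10890618.
deff = 0.064321976 / 0.10890618 = 0.5906.

0.5906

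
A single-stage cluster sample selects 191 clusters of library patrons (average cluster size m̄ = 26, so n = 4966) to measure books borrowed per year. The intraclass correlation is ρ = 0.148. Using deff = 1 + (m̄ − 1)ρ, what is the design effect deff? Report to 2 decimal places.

deff = 1 + (26 − 1)·0.148 = 1 + 3.7 = 4.7.

4.70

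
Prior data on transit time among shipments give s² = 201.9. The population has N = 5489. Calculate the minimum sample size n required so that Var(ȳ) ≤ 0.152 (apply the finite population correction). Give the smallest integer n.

1070

Without fpc, n₀ = s²/D = 201.9/0.152 = 1328.2895.
With fpc, (1 − n/N)·s²/n ≤ D requires n ≥ n₀/(1 + n₀/N) = 1328.2895/(1 + 1328.2895/5489) = 1069.4839.
Rounding up, n = 1070.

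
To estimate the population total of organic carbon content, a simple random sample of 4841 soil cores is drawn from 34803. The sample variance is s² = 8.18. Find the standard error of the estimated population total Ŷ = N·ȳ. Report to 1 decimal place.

Var(Ŷ) = N²·Var(ȳ) = N²·(1 − n/N)·s²/n.
f = 4841/34803 = 0.13909720; Var(ȳ) = 0.86090280·8.18/4841 = 0.0014546963.
Var(Ŷ) = 34803² · 0.0014546963 = 1.7619992 × 10^6.
SE(Ŷ) = √(1.7619992 × 10^6) = 1327.4.

1327.4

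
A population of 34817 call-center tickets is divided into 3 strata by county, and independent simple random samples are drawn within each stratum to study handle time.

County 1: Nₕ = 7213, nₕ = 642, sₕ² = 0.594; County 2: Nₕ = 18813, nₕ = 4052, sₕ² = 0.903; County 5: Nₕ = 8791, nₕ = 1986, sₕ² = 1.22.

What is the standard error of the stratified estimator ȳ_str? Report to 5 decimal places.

0.01084

Var(ȳ_str) = Σₕ Wₕ²(1 − fₕ)sₕ²/nₕ with Wₕ = Nₕ/N, N = 34817.
County 1: Wₕ = 0.20716891; term = 0.20716891²·(1 − 0.08900596)·0.594/642 = 3.6175632 × 10^-5.
County 2: Wₕ = 0.54033949; term = 0.54033949²·(1 − 0.21538298)·0.903/4052 = 5.1051611 × 10^-5.
County 5: Wₕ = 0.25249160; term = 0.25249160²·(1 − 0.22591287)·1.22/1986 = 3.031547 × 10^-5.
Sum = 1.1754271 × 10^-4.
SE = √(1.1754271 × 10^-4) = 0.01084.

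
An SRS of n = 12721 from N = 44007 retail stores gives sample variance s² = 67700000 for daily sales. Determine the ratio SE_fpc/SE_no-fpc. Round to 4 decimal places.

f = n/N = 12721/44007 = 0.28906765.
SE_no-fpc = √(s²/n) = 72.951413; SE_fpc = √((1−f)s²/n) = 61.5103.
Ratio = √(1−f) = 0.84316804.

0.8432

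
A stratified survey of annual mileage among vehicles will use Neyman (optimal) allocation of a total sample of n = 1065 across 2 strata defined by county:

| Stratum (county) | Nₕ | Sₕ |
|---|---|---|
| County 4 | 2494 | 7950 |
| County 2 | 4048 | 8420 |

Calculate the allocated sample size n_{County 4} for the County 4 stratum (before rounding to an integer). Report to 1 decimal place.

391.7

Neyman allocation: nₕ = n·NₕSₕ / Σⱼ NⱼSⱼ.
Σ NⱼSⱼ = 2494·7950 + 4048·8420 = 5.391146 × 10^7.
n_{County 4} = 1065·2494·7950 / (5.391146 × 10^7) = 391.7.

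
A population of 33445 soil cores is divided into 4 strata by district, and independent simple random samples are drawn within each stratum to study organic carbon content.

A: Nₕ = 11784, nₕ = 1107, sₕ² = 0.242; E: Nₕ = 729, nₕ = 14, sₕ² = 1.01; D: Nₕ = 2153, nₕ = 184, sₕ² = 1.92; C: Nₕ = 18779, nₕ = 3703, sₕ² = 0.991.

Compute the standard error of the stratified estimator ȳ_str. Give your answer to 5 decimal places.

0.01286

Var(ȳ_str) = Σₕ Wₕ²(1 − fₕ)sₕ²/nₕ with Wₕ = Nₕ/N, N = 33445.
A: Wₕ = 0.35233966; term = 0.35233966²·(1 − 0.09394094)·0.242/1107 = 2.4589365 × 10^-5.
E: Wₕ = 0.02179698; term = 0.02179698²·(1 − 0.01920439)·1.01/14 = 3.361743 × 10^-5.
D: Wₕ = 0.06437435; term = 0.06437435²·(1 − 0.08546215)·1.92/184 = 3.9546746 × 10^-5.
C: Wₕ = 0.56148901; term = 0.56148901²·(1 − 0.19718835)·0.991/3703 = 6.7735467 × 10^-5.
Sum = 1.6548901 × 10^-4.
SE = √(1.6548901 × 10^-4) = 0.01286.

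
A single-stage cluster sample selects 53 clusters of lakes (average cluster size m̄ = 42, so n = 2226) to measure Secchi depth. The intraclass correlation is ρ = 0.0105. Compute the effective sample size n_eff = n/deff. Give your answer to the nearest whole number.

deff = 1 + (42 − 1)·0.0105 = 1 + 0.4305 = 1.4305.
n_eff = 2226 / 1.4305 = 1556.

1556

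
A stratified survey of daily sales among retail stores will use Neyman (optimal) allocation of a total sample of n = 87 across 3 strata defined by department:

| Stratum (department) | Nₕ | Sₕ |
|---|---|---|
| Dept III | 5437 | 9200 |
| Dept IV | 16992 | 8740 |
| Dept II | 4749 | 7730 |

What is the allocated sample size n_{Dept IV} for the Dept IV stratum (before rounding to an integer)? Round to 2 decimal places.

54.92

Neyman allocation: nₕ = n·NₕSₕ / Σⱼ NⱼSⱼ.
Σ NⱼSⱼ = 5437·9200 + 16992·8740 + 4749·7730 = 2.3524025 × 10^8.
n_{Dept IV} = 87·16992·8740 / (2.3524025 × 10^8) = 54.92.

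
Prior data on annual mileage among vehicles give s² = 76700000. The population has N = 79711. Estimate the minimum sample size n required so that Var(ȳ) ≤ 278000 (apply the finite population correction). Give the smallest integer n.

Without fpc, n₀ = s²/D = 76700000/278000 = 275.8993.
With fpc, (1 − n/N)·s²/n ≤ D requires n ≥ n₀/(1 + n₀/N) = 275.8993/(1 + 275.8993/79711) = 274.9476.
Rounding up, n = 275.

275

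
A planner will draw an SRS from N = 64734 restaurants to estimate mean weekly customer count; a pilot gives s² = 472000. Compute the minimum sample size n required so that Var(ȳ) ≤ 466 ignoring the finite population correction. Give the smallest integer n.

Without fpc, n₀ = s²/D = 472000/466 = 1012.8755.
Rounding up, n = 1013.

1013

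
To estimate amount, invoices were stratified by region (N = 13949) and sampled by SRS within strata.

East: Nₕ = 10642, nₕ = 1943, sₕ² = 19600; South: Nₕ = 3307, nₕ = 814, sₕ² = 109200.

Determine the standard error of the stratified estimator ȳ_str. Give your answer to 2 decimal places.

3.24

Var(ȳ_str) = Σₕ Wₕ²(1 − fₕ)sₕ²/nₕ with Wₕ = Nₕ/N, N = 13949.
East: Wₕ = 0.76292207; term = 0.76292207²·(1 − 0.18257846)·19600/1943 = 4.7994305.
South: Wₕ = 0.23707793; term = 0.23707793²·(1 − 0.24614454)·109200/814 = 5.6841896.
Sum = 10.48362.
SE = √(10.48362) = 3.24.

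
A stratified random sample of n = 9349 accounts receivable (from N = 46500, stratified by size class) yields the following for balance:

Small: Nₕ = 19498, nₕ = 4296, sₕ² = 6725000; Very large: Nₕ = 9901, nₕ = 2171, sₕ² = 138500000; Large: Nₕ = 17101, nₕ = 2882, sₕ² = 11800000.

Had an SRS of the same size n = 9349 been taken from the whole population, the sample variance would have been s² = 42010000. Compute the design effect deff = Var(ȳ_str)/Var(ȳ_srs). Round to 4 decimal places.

0.8170

Var(ȳ_str) = Σ Wₕ²(1−fₕ)sₕ²/nₕ with Wₕ = Nₕ/46500:
  Small: (19498/46500)²·(1−4296/19498)·6725000/4296 = 214.59169
  Very large: (9901/46500)²·(1−2171/9901)·138500000/2171 = 2258.097
  Large: (17101/46500)²·(1−2882/17101)·11800000/2882 = 460.43962
  → Var(ȳ_str) = 2933.1283.
Var(ȳ_srs) = (1 − 9349/46500)·42010000/9349 = 3590.0879.
deff = 2933.1283 / 3590.0879 = 0.8170.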